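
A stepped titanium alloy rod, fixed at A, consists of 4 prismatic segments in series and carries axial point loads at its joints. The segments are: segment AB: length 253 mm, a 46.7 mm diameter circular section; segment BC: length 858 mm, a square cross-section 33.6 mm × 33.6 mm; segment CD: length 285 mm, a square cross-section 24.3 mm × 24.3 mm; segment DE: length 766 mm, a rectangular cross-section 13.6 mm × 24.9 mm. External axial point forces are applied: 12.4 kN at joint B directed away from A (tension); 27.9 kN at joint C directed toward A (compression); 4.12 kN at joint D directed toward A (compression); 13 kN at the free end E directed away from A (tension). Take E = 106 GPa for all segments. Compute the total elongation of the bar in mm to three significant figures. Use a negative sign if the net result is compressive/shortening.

Internal axial forces (sectioning from the free end, tension +): N_DE = 13 kN, N_CD = 8.88 kN, N_BC = -19.02 kN, N_AB = -6.62 kN.
A_AB = 1713 mm².
A_BC = 1129 mm².
A_CD = 590.5 mm².
A_DE = 338.6 mm².
δ_AB = -6620·253/(1713·106000) = -0.009225 mm
δ_BC = -19020·858/(1129·106000) = -0.1364 mm
δ_CD = 8880·285/(590.5·106000) = 0.04043 mm
δ_DE = 13000·766/(338.6·106000) = 0.2774 mm
δ = Σδ_i = 0.1723 mm.

0.172 mm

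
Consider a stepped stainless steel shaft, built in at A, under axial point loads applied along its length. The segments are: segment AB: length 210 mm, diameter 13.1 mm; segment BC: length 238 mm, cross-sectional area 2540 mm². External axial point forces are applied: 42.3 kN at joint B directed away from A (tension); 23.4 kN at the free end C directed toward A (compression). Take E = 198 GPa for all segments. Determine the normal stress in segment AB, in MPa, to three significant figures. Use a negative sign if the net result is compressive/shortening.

Internal axial forces (sectioning from the free end, tension +): N_BC = -23.4 kN, N_AB = 18.9 kN.
A_AB = 134.8 mm².
σ_AB = N_AB/A_AB = 18900/134.8 = 140.2 MPa.

140 MPa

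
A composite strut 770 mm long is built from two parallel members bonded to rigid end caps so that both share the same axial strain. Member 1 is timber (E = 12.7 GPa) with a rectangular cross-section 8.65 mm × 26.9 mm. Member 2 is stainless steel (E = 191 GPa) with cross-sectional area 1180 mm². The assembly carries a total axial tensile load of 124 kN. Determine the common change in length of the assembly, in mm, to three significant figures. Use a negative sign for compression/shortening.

0.418 mm

A_1 = 232.7 mm².
Equal strain + equilibrium ⇒ each member carries load in proportion to AE: A₁E₁ = 2955000 N, A₂E₂ = 225400000 N, ΣAE = 228300000 N.
δ = PL/ΣAE = 124000·770/228300000 = 0.4182 mm.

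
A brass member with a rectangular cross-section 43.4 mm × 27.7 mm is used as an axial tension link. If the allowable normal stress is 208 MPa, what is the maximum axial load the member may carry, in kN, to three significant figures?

A = 1202 mm².
P_max = σ_allow · A = 208 · 1202 = 250100 N = 250.1 kN.

250 kN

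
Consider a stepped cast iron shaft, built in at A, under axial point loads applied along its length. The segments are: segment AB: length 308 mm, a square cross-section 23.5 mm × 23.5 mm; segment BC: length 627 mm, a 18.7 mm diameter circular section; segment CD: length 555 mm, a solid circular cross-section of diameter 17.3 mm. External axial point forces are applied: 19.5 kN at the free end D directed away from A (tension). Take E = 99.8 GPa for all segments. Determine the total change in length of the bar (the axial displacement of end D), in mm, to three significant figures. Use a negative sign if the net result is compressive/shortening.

1.02 mm

Internal axial forces (sectioning from the free end, tension +): N_CD = 19.5 kN, N_BC = 19.5 kN, N_AB = 19.5 kN.
A_AB = 552.2 mm².
A_BC = 274.6 mm².
A_CD = 235.1 mm².
δ_AB = 19500·308/(552.2·99800) = 0.109 mm
δ_BC = 19500·627/(274.6·99800) = 0.4461 mm
δ_CD = 19500·555/(235.1·99800) = 0.4613 mm
δ = Σδ_i = 1.016 mm.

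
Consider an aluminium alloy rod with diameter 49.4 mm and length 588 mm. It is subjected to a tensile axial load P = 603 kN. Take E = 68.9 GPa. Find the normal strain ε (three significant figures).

A = 1917 mm².
σ = N/A = 314.6 MPa; ε = σ/E = 314.6/68900 = 4.566e-03.

0.00457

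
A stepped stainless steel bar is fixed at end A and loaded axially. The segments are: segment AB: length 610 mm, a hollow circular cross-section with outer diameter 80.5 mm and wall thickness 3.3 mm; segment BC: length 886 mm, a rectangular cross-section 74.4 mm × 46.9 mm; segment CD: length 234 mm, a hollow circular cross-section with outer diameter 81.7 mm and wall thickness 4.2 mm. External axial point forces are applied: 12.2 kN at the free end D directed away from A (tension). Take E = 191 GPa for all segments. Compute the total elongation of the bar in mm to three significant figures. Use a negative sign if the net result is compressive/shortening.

0.0795 mm

Internal axial forces (sectioning from the free end, tension +): N_CD = 12.2 kN, N_BC = 12.2 kN, N_AB = 12.2 kN.
A_AB = 800.4 mm².
A_BC = 3489 mm².
A_CD = 1023 mm².
δ_AB = 12200·610/(800.4·191000) = 0.04868 mm
δ_BC = 12200·886/(3489·191000) = 0.01622 mm
δ_CD = 12200·234/(1023·191000) = 0.01462 mm
δ = Σδ_i = 0.07952 mm.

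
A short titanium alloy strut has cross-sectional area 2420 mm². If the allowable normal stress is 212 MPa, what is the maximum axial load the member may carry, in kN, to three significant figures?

513 kN

P_max = σ_allow · A = 212 · 2420 = 513000 N = 513 kN.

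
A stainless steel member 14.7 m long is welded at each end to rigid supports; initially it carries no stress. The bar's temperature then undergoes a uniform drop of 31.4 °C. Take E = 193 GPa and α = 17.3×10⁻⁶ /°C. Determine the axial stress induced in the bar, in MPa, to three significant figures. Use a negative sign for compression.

105 MPa

Free thermal expansion αLΔT = 17.3e-6 · 14700 · -31.4 = -7.985 mm.
The walls impose strain ε = −(-7.985)/14700 = 5.4322e-04; σ = Eε = 193000 · 5.4322e-04 = 104.8 MPa.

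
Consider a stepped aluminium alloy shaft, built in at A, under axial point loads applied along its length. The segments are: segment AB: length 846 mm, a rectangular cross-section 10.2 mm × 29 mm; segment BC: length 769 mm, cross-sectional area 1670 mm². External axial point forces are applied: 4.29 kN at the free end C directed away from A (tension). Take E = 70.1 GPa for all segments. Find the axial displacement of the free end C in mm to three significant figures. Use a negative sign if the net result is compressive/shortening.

Internal axial forces (sectioning from the free end, tension +): N_BC = 4.29 kN, N_AB = 4.29 kN.
A_AB = 295.8 mm².
δ_AB = 4290·846/(295.8·70100) = 0.175 mm
δ_BC = 4290·769/(1670·70100) = 0.02818 mm
δ = Σδ_i = 0.2032 mm.

0.203 mm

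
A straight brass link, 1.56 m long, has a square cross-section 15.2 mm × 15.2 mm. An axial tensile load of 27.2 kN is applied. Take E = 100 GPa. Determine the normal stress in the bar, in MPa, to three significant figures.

118 MPa

A = 231 mm².
σ = N/A = 27200/231 = 117.7 MPa.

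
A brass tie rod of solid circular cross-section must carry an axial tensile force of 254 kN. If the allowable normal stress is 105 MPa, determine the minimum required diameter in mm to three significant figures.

55.5 mm

Required area A ≥ P/σ_allow = 254000/105 = 2419 mm².
For a solid circular section, d ≥ √(4A/π) = 55.5 mm.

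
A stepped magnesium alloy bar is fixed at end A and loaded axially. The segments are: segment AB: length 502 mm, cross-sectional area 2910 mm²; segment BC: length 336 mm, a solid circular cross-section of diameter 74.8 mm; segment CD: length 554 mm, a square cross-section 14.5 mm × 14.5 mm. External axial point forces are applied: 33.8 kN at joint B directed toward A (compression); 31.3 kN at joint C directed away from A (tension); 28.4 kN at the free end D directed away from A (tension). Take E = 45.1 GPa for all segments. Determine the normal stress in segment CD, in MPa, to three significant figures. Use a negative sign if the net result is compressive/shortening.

135 MPa

Internal axial forces (sectioning from the free end, tension +): N_CD = 28.4 kN, N_BC = 59.7 kN, N_AB = 25.9 kN.
A_CD = 210.2 mm².
σ_CD = N_CD/A_CD = 28400/210.2 = 135.1 MPa.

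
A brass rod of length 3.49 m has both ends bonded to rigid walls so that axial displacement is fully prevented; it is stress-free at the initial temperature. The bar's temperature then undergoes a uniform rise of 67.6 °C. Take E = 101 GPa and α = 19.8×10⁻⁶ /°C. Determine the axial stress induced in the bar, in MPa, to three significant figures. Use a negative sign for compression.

-135 MPa

Free thermal expansion αLΔT = 19.8e-6 · 3490 · 67.6 = 4.671 mm.
The walls impose strain ε = −(4.671)/3490 = -1.3385e-03; σ = Eε = 101000 · -1.3385e-03 = -135.2 MPa.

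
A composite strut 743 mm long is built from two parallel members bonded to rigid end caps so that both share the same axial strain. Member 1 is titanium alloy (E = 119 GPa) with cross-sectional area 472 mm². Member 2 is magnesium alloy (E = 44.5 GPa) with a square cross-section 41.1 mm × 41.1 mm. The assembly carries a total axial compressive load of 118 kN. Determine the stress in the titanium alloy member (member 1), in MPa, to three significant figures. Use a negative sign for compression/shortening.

A_2 = 1689 mm².
Equal strain + equilibrium ⇒ each member carries load in proportion to AE: A₁E₁ = 56170000 N, A₂E₂ = 75170000 N, ΣAE = 131300000 N.
σ₁ = P·E₁/ΣAE = -118000·119000/131300000 = -106.9 MPa.

-107 MPa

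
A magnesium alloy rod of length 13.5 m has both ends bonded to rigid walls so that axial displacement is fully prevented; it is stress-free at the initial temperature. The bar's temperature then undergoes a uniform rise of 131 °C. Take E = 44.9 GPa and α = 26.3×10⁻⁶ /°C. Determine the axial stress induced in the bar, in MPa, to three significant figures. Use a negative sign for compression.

-155 MPa

Free thermal expansion αLΔT = 26.3e-6 · 13500 · 131 = 46.51 mm.
The walls impose strain ε = −(46.51)/13500 = -3.4453e-03; σ = Eε = 44900 · -3.4453e-03 = -154.7 MPa.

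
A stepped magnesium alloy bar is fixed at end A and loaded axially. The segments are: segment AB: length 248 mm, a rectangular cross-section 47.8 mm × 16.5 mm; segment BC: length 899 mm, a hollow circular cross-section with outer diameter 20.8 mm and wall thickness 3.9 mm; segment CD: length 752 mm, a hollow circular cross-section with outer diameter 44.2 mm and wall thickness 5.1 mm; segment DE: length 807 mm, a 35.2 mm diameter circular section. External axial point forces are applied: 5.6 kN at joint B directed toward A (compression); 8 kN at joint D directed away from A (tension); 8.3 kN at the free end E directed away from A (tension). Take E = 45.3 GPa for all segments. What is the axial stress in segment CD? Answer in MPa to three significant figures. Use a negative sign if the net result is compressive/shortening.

Internal axial forces (sectioning from the free end, tension +): N_DE = 8.3 kN, N_CD = 16.3 kN, N_BC = 16.3 kN, N_AB = 10.7 kN.
A_CD = 626.5 mm².
σ_CD = N_CD/A_CD = 16300/626.5 = 26.02 MPa.

26.0 MPa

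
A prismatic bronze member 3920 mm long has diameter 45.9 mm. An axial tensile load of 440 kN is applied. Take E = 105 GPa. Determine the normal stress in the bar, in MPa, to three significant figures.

266 MPa

A = 1655 mm².
σ = N/A = 440000/1655 = 265.9 MPa.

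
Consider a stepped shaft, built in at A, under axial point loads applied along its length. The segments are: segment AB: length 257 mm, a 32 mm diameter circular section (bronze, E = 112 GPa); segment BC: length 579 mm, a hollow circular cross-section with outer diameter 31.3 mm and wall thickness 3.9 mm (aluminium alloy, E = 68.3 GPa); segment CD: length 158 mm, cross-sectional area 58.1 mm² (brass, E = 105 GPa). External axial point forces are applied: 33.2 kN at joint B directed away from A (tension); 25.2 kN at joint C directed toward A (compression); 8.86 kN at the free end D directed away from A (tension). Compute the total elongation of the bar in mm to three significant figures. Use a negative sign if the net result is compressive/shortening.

Internal axial forces (sectioning from the free end, tension +): N_CD = 8.86 kN, N_BC = -16.34 kN, N_AB = 16.86 kN.
A_AB = 804.2 mm².
A_BC = 335.7 mm².
δ_AB = 16860·257/(804.2·112000) = 0.0481 mm
δ_BC = -16340·579/(335.7·68300) = -0.4126 mm
δ_CD = 8860·158/(58.1·105000) = 0.2295 mm
δ = Σδ_i = -0.135 mm.

-0.135 mm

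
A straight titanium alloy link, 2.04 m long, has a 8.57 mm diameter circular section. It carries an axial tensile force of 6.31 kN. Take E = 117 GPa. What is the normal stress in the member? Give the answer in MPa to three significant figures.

109 MPa

A = 57.68 mm².
σ = N/A = 6310/57.68 = 109.4 MPa.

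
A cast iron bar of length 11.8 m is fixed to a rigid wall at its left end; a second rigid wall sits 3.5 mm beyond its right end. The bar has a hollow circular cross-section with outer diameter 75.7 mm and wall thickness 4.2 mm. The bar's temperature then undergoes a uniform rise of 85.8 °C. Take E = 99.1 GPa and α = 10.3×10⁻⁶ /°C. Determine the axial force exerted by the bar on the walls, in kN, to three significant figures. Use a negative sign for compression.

Free thermal expansion αLΔT = 10.3e-6 · 11800 · 85.8 = 10.43 mm.
The walls engage after the gap closes; constrained expansion = 10.43 − 3.5 = 6.928 mm.
The walls impose strain ε = −(6.928)/11800 = -5.8713e-04; σ = Eε = 99100 · -5.8713e-04 = -58.18 MPa.
Wall reaction R = σ·A = -58.18·943.4 = -54890 N = -54.89 kN.

-54.9 kN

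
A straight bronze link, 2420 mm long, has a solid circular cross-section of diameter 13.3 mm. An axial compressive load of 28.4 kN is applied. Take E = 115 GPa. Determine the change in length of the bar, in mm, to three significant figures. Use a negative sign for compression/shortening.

A = 138.9 mm².
δ_mech = NL/(AE) = -28400·2420/(138.9·115000) = -4.302 mm.

-4.30 mm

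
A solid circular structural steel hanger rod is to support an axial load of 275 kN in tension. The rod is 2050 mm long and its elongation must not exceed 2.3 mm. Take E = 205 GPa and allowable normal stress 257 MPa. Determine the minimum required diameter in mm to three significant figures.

39.0 mm

Required area A ≥ P/σ_allow = 275000/257 = 1070 mm².
For a solid circular section, d ≥ √(4A/π) = 36.91 mm.
Elongation limit: A ≥ PL/(Eδ_allow) = 275000·2050/(205000·2.3) = 1196 mm² ⇒ d ≥ 39.02 mm.
The elongation limit governs.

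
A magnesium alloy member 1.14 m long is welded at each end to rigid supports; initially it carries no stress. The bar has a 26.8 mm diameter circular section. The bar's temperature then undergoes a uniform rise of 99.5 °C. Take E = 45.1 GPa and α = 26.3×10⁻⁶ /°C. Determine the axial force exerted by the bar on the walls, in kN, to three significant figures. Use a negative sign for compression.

Free thermal expansion αLΔT = 26.3e-6 · 1140 · 99.5 = 2.983 mm.
The walls impose strain ε = −(2.983)/1140 = -2.6168e-03; σ = Eε = 45100 · -2.6168e-03 = -118 MPa.
Wall reaction R = σ·A = -118·564.1 = -66580 N = -66.58 kN.

-66.6 kN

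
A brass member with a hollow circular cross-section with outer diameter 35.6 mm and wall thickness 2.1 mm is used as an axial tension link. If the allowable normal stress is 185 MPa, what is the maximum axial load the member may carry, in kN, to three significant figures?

40.9 kN

A = 221 mm².
P_max = σ_allow · A = 185 · 221 = 40890 N = 40.89 kN.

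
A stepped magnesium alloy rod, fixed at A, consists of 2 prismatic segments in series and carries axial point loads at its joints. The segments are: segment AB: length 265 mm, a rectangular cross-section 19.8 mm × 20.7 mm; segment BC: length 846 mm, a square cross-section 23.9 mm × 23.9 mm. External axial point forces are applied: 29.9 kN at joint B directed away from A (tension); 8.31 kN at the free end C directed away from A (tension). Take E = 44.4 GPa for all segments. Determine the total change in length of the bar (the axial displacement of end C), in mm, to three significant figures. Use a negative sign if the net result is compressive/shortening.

0.834 mm

Internal axial forces (sectioning from the free end, tension +): N_BC = 8.31 kN, N_AB = 38.21 kN.
A_AB = 409.9 mm².
A_BC = 571.2 mm².
δ_AB = 38210·265/(409.9·44400) = 0.5564 mm
δ_BC = 8310·846/(571.2·44400) = 0.2772 mm
δ = Σδ_i = 0.8336 mm.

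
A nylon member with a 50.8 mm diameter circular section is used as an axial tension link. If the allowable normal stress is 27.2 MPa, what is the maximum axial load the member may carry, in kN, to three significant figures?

55.1 kN

A = 2027 mm².
P_max = σ_allow · A = 27.2 · 2027 = 55130 N = 55.13 kN.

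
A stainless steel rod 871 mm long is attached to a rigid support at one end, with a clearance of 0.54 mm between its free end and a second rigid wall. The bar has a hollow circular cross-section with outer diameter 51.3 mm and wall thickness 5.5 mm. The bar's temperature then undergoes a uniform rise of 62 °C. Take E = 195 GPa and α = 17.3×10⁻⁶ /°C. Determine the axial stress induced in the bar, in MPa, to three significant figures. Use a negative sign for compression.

-88.3 MPa

Free thermal expansion αLΔT = 17.3e-6 · 871 · 62 = 0.9342 mm.
The walls engage after the gap closes; constrained expansion = 0.9342 − 0.54 = 0.3942 mm.
The walls impose strain ε = −(0.3942)/871 = -4.5262e-04; σ = Eε = 195000 · -4.5262e-04 = -88.26 MPa.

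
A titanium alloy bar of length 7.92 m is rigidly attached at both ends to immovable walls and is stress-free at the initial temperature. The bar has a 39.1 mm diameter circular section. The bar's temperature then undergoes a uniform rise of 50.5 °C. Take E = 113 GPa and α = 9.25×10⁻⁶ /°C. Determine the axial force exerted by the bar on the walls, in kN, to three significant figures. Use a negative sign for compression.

Free thermal expansion αLΔT = 9.25e-6 · 7920 · 50.5 = 3.7 mm.
The walls impose strain ε = −(3.7)/7920 = -4.6712e-04; σ = Eε = 113000 · -4.6712e-04 = -52.79 MPa.
Wall reaction R = σ·A = -52.79·1201 = -63380 N = -63.38 kN.

-63.4 kN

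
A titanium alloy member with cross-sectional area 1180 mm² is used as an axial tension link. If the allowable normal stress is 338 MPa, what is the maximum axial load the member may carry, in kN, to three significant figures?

399 kN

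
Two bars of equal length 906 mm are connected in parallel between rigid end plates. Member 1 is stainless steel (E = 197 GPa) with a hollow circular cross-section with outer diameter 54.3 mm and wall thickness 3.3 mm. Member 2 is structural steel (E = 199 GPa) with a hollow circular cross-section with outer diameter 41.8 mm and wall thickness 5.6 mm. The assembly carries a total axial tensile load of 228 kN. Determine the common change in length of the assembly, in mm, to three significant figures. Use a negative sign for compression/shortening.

0.895 mm

A_1 = 528.7 mm².
A_2 = 636.9 mm².
Equal strain + equilibrium ⇒ each member carries load in proportion to AE: A₁E₁ = 104200000 N, A₂E₂ = 126700000 N, ΣAE = 230900000 N.
δ = PL/ΣAE = 228000·906/230900000 = 0.8946 mm.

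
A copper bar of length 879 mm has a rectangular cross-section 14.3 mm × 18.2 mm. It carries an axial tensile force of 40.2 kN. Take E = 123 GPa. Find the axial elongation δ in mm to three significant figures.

A = 260.3 mm².
δ_mech = NL/(AE) = 40200·879/(260.3·123000) = 1.104 mm.

1.10 mm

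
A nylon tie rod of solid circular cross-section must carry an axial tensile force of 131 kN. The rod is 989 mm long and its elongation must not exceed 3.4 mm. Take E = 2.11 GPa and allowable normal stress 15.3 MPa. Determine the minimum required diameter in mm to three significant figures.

Required area A ≥ P/σ_allow = 131000/15.3 = 8562 mm².
For a solid circular section, d ≥ √(4A/π) = 104.4 mm.
Elongation limit: A ≥ PL/(Eδ_allow) = 131000·989/(2110·3.4) = 18060 mm² ⇒ d ≥ 151.6 mm.
The elongation limit governs.

152 mm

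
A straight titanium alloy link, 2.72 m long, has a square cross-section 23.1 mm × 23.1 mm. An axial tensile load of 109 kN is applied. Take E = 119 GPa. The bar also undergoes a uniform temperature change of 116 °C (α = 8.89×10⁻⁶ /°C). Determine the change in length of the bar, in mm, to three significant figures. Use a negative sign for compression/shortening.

A = 533.6 mm².
δ_mech = NL/(AE) = 109000·2720/(533.6·119000) = 4.669 mm.
δ_thermal = αLΔT = 8.89e-6·2720·116 = 2.805 mm.
δ = δ_mech + δ_thermal = 7.474 mm.

7.47 mm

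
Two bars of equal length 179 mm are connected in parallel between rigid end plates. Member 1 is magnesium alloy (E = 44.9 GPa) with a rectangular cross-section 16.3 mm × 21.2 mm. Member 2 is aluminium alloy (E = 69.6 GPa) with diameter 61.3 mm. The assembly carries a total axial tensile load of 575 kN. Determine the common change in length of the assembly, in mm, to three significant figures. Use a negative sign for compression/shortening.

0.466 mm

A_1 = 345.6 mm².
A_2 = 2951 mm².
Equal strain + equilibrium ⇒ each member carries load in proportion to AE: A₁E₁ = 15520000 N, A₂E₂ = 205400000 N, ΣAE = 220900000 N.
δ = PL/ΣAE = 575000·179/220900000 = 0.4659 mm.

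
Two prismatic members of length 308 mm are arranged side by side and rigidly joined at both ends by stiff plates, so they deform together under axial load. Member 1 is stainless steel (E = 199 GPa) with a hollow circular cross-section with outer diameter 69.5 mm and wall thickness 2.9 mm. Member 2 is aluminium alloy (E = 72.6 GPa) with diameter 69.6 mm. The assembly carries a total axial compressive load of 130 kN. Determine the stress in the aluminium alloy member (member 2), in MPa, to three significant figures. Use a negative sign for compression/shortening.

-23.8 MPa

A_1 = 606.8 mm².
A_2 = 3805 mm².
Equal strain + equilibrium ⇒ each member carries load in proportion to AE: A₁E₁ = 120700000 N, A₂E₂ = 276200000 N, ΣAE = 397000000 N.
σ₂ = P·E₂/ΣAE = -130000·72600/397000000 = -23.78 MPa.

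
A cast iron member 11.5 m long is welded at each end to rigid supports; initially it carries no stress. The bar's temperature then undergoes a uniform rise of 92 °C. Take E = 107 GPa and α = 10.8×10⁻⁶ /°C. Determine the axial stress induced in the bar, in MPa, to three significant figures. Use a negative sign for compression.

Free thermal expansion αLΔT = 10.8e-6 · 11500 · 92 = 11.43 mm.
The walls impose strain ε = −(11.43)/11500 = -9.9360e-04; σ = Eε = 107000 · -9.9360e-04 = -106.3 MPa.

-106 MPa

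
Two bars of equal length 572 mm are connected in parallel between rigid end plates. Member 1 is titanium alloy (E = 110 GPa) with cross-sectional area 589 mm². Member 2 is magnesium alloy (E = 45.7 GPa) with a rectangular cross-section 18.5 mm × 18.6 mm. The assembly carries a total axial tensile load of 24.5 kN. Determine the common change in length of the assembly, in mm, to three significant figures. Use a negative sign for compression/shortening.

A_2 = 344.1 mm².
Equal strain + equilibrium ⇒ each member carries load in proportion to AE: A₁E₁ = 64790000 N, A₂E₂ = 15730000 N, ΣAE = 80520000 N.
δ = PL/ΣAE = 24500·572/80520000 = 0.1741 mm.

0.174 mm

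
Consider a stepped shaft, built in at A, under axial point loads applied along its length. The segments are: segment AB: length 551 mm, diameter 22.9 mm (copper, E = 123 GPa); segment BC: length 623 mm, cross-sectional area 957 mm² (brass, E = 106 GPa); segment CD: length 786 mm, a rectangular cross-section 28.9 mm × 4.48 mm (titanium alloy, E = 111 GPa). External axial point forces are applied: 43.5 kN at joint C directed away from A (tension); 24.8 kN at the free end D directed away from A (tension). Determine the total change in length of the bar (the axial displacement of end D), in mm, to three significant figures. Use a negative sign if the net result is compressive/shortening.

Internal axial forces (sectioning from the free end, tension +): N_CD = 24.8 kN, N_BC = 68.3 kN, N_AB = 68.3 kN.
A_AB = 411.9 mm².
A_CD = 129.5 mm².
δ_AB = 68300·551/(411.9·123000) = 0.7429 mm
δ_BC = 68300·623/(957·106000) = 0.4195 mm
δ_CD = 24800·786/(129.5·111000) = 1.356 mm
δ = Σδ_i = 2.519 mm.

2.52 mm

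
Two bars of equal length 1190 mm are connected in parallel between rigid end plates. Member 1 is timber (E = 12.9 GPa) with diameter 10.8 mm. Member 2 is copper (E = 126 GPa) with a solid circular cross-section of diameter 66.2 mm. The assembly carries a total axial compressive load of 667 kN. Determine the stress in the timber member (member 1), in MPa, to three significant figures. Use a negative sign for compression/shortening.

-19.8 MPa

A_1 = 91.61 mm².
A_2 = 3442 mm².
Equal strain + equilibrium ⇒ each member carries load in proportion to AE: A₁E₁ = 1182000 N, A₂E₂ = 433700000 N, ΣAE = 434900000 N.
σ₁ = P·E₁/ΣAE = -667000·12900/434900000 = -19.79 MPa.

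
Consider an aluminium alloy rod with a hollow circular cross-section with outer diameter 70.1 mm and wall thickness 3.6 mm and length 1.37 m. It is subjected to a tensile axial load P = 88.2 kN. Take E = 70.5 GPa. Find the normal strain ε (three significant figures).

0.00166

A = 752.1 mm².
σ = N/A = 117.3 MPa; ε = σ/E = 117.3/70500 = 1.663e-03.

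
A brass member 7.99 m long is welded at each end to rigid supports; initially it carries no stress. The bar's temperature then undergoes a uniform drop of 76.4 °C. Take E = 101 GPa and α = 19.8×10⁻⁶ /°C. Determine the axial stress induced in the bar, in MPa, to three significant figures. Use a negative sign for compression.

153 MPa

Free thermal expansion αLΔT = 19.8e-6 · 7990 · -76.4 = -12.09 mm.
The walls impose strain ε = −(-12.09)/7990 = 1.5127e-03; σ = Eε = 101000 · 1.5127e-03 = 152.8 MPa.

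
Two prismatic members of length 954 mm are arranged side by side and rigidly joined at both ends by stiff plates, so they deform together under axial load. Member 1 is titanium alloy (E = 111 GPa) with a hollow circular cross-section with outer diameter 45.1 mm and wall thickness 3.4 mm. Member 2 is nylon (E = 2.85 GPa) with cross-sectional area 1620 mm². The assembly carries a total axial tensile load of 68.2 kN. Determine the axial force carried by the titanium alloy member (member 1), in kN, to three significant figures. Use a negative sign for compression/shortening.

A_1 = 445.4 mm².
Equal strain + equilibrium ⇒ each member carries load in proportion to AE: A₁E₁ = 49440000 N, A₂E₂ = 4617000 N, ΣAE = 54060000 N.
F₁ = P·A₁E₁/ΣAE = 68200·49440000/54060000 = 62380 N.

62.4 kN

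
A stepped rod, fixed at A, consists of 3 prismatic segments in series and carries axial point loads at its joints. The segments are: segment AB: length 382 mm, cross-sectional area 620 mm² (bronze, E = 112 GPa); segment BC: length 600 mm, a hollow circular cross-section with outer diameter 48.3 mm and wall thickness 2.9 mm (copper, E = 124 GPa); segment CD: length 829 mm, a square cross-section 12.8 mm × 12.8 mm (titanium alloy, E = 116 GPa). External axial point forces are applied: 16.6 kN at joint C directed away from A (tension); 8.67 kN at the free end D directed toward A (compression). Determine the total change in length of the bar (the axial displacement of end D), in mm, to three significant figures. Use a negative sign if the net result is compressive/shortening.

Internal axial forces (sectioning from the free end, tension +): N_CD = -8.67 kN, N_BC = 7.93 kN, N_AB = 7.93 kN.
A_BC = 413.6 mm².
A_CD = 163.8 mm².
δ_AB = 7930·382/(620·112000) = 0.04362 mm
δ_BC = 7930·600/(413.6·124000) = 0.09277 mm
δ_CD = -8670·829/(163.8·116000) = -0.3782 mm
δ = Σδ_i = -0.2418 mm.

-0.242 mm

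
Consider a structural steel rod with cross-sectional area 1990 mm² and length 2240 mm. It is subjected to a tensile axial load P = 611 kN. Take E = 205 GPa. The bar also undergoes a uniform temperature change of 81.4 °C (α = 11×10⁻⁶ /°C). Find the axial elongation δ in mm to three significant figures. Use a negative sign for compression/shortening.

5.36 mm

δ_mech = NL/(AE) = 611000·2240/(1990·205000) = 3.355 mm.
δ_thermal = αLΔT = 11e-6·2240·81.4 = 2.006 mm.
δ = δ_mech + δ_thermal = 5.361 mm.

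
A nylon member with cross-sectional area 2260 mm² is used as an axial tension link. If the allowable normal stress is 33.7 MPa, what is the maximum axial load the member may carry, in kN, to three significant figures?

P_max = σ_allow · A = 33.7 · 2260 = 76160 N = 76.16 kN.

76.2 kN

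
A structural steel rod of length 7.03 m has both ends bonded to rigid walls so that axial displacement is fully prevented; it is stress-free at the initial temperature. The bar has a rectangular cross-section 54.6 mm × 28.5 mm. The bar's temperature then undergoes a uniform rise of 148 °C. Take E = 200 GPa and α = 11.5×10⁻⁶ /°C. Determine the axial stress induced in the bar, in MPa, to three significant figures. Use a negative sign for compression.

Free thermal expansion αLΔT = 11.5e-6 · 7030 · 148 = 11.97 mm.
The walls impose strain ε = −(11.97)/7030 = -1.7020e-03; σ = Eε = 200000 · -1.7020e-03 = -340.4 MPa.

-340 MPa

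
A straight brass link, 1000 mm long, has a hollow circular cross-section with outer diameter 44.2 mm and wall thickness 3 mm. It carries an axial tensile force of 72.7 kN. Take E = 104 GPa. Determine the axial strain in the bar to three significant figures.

0.00180

A = 388.3 mm².
σ = N/A = 187.2 MPa; ε = σ/E = 187.2/104000 = 1.800e-03.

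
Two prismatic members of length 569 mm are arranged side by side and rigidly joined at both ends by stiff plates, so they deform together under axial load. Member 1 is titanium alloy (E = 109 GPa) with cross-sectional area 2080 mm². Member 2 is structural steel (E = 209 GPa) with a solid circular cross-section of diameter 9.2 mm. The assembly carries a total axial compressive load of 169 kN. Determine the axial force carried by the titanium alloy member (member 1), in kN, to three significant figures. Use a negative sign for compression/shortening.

-159 kN

A_2 = 66.48 mm².
Equal strain + equilibrium ⇒ each member carries load in proportion to AE: A₁E₁ = 226700000 N, A₂E₂ = 13890000 N, ΣAE = 240600000 N.
F₁ = P·A₁E₁/ΣAE = -169000·226700000/240600000 = -159200 N.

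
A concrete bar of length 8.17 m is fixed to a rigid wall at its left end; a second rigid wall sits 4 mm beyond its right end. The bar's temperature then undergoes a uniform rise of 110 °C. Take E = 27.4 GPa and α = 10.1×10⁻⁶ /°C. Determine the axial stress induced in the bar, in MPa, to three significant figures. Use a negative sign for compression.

Free thermal expansion αLΔT = 10.1e-6 · 8170 · 110 = 9.077 mm.
The walls engage after the gap closes; constrained expansion = 9.077 − 4 = 5.077 mm.
The walls impose strain ε = −(5.077)/8170 = -6.2140e-04; σ = Eε = 27400 · -6.2140e-04 = -17.03 MPa.

-17.0 MPa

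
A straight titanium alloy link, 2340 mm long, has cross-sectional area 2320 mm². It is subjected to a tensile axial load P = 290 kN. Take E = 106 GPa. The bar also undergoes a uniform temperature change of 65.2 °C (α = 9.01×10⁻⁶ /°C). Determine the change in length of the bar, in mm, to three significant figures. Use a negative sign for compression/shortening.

δ_mech = NL/(AE) = 290000·2340/(2320·106000) = 2.759 mm.
δ_thermal = αLΔT = 9.01e-6·2340·65.2 = 1.375 mm.
δ = δ_mech + δ_thermal = 4.134 mm.

4.13 mm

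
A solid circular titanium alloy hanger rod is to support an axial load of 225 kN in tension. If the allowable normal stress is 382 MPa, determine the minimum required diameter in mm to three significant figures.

Required area A ≥ P/σ_allow = 225000/382 = 589 mm².
For a solid circular section, d ≥ √(4A/π) = 27.39 mm.

27.4 mm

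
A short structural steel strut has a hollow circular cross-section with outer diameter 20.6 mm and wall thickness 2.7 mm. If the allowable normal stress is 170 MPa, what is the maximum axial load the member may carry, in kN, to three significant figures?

25.8 kN

A = 151.8 mm².
P_max = σ_allow · A = 170 · 151.8 = 25810 N = 25.81 kN.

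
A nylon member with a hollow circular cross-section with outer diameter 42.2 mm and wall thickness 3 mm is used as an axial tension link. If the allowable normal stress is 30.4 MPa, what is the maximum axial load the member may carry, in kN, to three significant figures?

A = 369.5 mm².
P_max = σ_allow · A = 30.4 · 369.5 = 11230 N = 11.23 kN.

11.2 kN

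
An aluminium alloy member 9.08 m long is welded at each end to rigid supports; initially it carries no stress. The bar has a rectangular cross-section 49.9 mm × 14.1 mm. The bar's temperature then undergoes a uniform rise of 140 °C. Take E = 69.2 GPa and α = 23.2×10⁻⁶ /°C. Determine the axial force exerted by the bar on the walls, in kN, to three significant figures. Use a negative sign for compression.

-158 kN

Free thermal expansion αLΔT = 23.2e-6 · 9080 · 140 = 29.49 mm.
The walls impose strain ε = −(29.49)/9080 = -3.2480e-03; σ = Eε = 69200 · -3.2480e-03 = -224.8 MPa.
Wall reaction R = σ·A = -224.8·703.6 = -158100 N = -158.1 kN.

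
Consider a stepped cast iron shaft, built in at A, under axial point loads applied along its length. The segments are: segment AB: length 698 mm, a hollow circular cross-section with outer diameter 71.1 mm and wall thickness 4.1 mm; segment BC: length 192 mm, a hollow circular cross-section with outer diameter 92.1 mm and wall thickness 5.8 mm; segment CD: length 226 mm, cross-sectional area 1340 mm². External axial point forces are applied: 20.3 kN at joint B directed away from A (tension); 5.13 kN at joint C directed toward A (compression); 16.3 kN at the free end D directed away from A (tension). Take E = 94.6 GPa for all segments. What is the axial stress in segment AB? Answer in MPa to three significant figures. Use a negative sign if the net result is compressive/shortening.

Internal axial forces (sectioning from the free end, tension +): N_CD = 16.3 kN, N_BC = 11.17 kN, N_AB = 31.47 kN.
A_AB = 863 mm².
σ_AB = N_AB/A_AB = 31470/863 = 36.47 MPa.

36.5 MPa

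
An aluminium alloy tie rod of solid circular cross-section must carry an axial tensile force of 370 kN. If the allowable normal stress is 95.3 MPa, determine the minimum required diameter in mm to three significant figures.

Required area A ≥ P/σ_allow = 370000/95.3 = 3882 mm².
For a solid circular section, d ≥ √(4A/π) = 70.31 mm.

70.3 mm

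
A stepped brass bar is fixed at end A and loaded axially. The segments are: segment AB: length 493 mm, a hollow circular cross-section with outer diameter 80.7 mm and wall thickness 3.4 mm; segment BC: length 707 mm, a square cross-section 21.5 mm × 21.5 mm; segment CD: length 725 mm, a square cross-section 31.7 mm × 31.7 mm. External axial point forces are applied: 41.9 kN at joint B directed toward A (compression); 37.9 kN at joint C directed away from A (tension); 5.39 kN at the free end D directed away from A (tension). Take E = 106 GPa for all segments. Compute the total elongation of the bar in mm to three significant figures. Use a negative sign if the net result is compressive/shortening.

0.669 mm

Internal axial forces (sectioning from the free end, tension +): N_CD = 5.39 kN, N_BC = 43.29 kN, N_AB = 1.39 kN.
A_AB = 825.7 mm².
A_BC = 462.2 mm².
A_CD = 1005 mm².
δ_AB = 1390·493/(825.7·106000) = 0.00783 mm
δ_BC = 43290·707/(462.2·106000) = 0.6246 mm
δ_CD = 5390·725/(1005·106000) = 0.03669 mm
δ = Σδ_i = 0.6691 mm.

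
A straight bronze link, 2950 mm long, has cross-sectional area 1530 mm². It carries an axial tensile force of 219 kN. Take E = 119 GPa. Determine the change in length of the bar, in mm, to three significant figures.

δ_mech = NL/(AE) = 219000·2950/(1530·119000) = 3.548 mm.

3.55 mm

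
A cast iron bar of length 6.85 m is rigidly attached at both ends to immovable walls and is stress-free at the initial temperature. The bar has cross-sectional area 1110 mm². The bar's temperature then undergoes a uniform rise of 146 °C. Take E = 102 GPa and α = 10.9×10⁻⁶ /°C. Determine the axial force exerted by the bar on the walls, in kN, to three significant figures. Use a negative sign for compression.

-180 kN

Free thermal expansion αLΔT = 10.9e-6 · 6850 · 146 = 10.9 mm.
The walls impose strain ε = −(10.9)/6850 = -1.5914e-03; σ = Eε = 102000 · -1.5914e-03 = -162.3 MPa.
Wall reaction R = σ·A = -162.3·1110 = -180200 N = -180.2 kN.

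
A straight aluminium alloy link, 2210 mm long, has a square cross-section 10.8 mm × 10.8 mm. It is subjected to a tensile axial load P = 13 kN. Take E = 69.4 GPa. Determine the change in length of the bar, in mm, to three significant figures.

3.55 mm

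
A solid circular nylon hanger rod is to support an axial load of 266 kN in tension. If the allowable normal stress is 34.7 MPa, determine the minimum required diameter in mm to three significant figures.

98.8 mm

Required area A ≥ P/σ_allow = 266000/34.7 = 7666 mm².
For a solid circular section, d ≥ √(4A/π) = 98.79 mm.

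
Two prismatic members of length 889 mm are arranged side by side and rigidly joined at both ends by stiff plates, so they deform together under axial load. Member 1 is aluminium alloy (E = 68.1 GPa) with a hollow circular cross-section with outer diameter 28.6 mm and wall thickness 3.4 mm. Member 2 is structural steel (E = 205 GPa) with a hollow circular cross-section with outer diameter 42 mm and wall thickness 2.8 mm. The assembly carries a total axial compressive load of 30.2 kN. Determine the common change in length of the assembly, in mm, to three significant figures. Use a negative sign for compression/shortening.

A_1 = 269.2 mm².
A_2 = 344.8 mm².
Equal strain + equilibrium ⇒ each member carries load in proportion to AE: A₁E₁ = 18330000 N, A₂E₂ = 70690000 N, ΣAE = 89020000 N.
δ = PL/ΣAE = -30200·889/89020000 = -0.3016 mm.

-0.302 mm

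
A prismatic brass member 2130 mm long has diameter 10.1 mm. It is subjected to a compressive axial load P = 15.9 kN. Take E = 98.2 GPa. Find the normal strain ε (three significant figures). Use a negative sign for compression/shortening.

-0.00202

A = 80.12 mm².
σ = N/A = -198.5 MPa; ε = σ/E = -198.5/98200 = -2.021e-03.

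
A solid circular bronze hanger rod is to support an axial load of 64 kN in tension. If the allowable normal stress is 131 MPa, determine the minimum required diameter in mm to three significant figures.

24.9 mm

Required area A ≥ P/σ_allow = 64000/131 = 488.5 mm².
For a solid circular section, d ≥ √(4A/π) = 24.94 mm.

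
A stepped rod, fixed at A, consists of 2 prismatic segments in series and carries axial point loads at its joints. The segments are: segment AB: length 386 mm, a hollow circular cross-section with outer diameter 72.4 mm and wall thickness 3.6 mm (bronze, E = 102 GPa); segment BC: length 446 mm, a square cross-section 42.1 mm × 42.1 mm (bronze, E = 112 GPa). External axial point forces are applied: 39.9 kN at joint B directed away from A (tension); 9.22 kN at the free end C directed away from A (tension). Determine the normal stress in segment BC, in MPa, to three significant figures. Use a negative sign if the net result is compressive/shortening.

Internal axial forces (sectioning from the free end, tension +): N_BC = 9.22 kN, N_AB = 49.12 kN.
A_BC = 1772 mm².
σ_BC = N_BC/A_BC = 9220/1772 = 5.202 MPa.

5.20 MPa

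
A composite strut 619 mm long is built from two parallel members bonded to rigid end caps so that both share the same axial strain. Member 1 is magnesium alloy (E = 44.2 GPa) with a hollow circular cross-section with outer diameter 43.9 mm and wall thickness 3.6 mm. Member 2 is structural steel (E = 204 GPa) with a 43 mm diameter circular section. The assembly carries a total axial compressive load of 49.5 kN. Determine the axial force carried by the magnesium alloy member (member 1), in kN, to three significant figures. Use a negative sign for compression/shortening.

A_1 = 455.8 mm².
A_2 = 1452 mm².
Equal strain + equilibrium ⇒ each member carries load in proportion to AE: A₁E₁ = 20150000 N, A₂E₂ = 296200000 N, ΣAE = 316400000 N.
F₁ = P·A₁E₁/ΣAE = -49500·20150000/316400000 = -3152 N.

-3.15 kN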